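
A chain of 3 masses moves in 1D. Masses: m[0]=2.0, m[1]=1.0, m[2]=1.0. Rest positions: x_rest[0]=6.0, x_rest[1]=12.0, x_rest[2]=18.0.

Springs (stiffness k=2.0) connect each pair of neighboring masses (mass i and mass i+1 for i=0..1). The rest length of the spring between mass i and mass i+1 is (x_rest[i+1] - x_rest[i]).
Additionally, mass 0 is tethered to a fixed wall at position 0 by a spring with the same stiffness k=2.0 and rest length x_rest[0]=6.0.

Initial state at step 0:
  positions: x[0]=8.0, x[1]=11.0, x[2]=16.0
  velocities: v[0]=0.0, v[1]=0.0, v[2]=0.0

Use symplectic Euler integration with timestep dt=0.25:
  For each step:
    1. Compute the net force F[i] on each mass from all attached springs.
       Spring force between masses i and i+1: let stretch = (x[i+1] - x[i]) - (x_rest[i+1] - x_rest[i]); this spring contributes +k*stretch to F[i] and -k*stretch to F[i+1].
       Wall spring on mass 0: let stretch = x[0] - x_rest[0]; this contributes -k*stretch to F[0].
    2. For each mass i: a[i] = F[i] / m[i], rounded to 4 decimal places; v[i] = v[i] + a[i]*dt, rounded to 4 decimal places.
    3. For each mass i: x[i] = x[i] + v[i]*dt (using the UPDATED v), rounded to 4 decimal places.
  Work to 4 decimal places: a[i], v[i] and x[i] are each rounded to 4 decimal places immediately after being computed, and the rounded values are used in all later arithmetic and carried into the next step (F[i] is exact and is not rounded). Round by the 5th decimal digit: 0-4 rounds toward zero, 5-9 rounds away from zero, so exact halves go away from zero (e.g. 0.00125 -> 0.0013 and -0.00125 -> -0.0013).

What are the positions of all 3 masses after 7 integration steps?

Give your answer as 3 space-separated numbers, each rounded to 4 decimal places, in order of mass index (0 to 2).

Step 0: x=[8.0000 11.0000 16.0000] v=[0.0000 0.0000 0.0000]
Step 1: x=[7.6875 11.2500 16.1250] v=[-1.2500 1.0000 0.5000]
Step 2: x=[7.1172 11.6641 16.3906] v=[-2.2813 1.6563 1.0625]
Step 3: x=[6.3862 12.1006 16.8154] v=[-2.9239 1.7461 1.6993]
Step 4: x=[5.6132 12.4122 17.4009] v=[-3.0919 1.2463 2.3419]
Step 5: x=[4.9143 12.4975 18.1128] v=[-2.7955 0.3412 2.8476]
Step 6: x=[4.3822 12.3368 18.8728] v=[-2.1283 -0.6428 3.0400]
Step 7: x=[4.0734 11.9988 19.5658] v=[-1.2352 -1.3521 2.7720]

Answer: 4.0734 11.9988 19.5658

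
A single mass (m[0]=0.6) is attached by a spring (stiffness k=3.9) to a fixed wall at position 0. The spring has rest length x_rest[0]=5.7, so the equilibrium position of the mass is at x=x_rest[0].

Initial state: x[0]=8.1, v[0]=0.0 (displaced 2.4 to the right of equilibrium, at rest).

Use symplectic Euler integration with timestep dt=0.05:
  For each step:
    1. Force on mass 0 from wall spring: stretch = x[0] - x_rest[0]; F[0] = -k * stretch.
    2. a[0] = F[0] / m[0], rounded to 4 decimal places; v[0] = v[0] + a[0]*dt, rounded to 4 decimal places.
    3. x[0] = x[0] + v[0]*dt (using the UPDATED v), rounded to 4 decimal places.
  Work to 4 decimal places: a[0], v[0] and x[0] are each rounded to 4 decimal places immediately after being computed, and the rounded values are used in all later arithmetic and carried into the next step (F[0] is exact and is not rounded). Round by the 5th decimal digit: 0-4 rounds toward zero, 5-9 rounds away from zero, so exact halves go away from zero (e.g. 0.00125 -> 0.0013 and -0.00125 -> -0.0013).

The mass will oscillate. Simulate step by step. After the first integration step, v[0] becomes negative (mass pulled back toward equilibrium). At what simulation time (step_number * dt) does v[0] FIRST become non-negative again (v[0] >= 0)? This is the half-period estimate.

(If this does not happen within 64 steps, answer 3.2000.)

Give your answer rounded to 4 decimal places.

Step 0: x=[8.1000] v=[0.0000]
Step 1: x=[8.0610] v=[-0.7800]
Step 2: x=[7.9836] v=[-1.5473]
Step 3: x=[7.8691] v=[-2.2895]
Step 4: x=[7.7194] v=[-2.9945]
Step 5: x=[7.5369] v=[-3.6508]
Step 6: x=[7.3245] v=[-4.2478]
Step 7: x=[7.0857] v=[-4.7758]
Step 8: x=[6.8244] v=[-5.2262]
Step 9: x=[6.5448] v=[-5.5916]
Step 10: x=[6.2515] v=[-5.8662]
Step 11: x=[5.9492] v=[-6.0454]
Step 12: x=[5.6429] v=[-6.1264]
Step 13: x=[5.3375] v=[-6.1078]
Step 14: x=[5.0380] v=[-5.9900]
Step 15: x=[4.7493] v=[-5.7749]
Step 16: x=[4.4760] v=[-5.4659]
Step 17: x=[4.2226] v=[-5.0681]
Step 18: x=[3.9932] v=[-4.5879]
Step 19: x=[3.7915] v=[-4.0332]
Step 20: x=[3.6209] v=[-3.4129]
Step 21: x=[3.4840] v=[-2.7372]
Step 22: x=[3.3832] v=[-2.0170]
Step 23: x=[3.3200] v=[-1.2640]
Step 24: x=[3.2955] v=[-0.4905]
Step 25: x=[3.3101] v=[0.2910]
First v>=0 after going negative at step 25, time=1.2500

Answer: 1.2500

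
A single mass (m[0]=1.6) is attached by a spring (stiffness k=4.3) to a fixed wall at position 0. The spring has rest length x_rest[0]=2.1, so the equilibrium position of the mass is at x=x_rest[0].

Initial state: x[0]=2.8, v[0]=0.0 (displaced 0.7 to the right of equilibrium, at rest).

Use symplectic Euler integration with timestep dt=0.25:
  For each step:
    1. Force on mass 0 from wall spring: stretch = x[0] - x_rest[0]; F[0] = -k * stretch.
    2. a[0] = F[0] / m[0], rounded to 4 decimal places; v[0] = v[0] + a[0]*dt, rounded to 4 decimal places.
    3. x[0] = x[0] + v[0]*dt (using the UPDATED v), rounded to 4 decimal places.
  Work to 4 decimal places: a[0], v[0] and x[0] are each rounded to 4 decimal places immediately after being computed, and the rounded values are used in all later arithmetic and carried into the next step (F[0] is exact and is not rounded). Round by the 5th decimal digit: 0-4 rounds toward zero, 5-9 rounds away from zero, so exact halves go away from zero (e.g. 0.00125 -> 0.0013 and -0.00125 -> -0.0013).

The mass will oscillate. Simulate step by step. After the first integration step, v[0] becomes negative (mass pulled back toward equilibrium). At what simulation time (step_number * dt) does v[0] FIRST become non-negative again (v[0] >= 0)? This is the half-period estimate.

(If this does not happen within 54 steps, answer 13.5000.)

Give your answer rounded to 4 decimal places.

Answer: 2.0000

Derivation:
Step 0: x=[2.8000] v=[0.0000]
Step 1: x=[2.6824] v=[-0.4703]
Step 2: x=[2.4670] v=[-0.8616]
Step 3: x=[2.1900] v=[-1.1082]
Step 4: x=[1.8978] v=[-1.1687]
Step 5: x=[1.6396] v=[-1.0329]
Step 6: x=[1.4587] v=[-0.7236]
Step 7: x=[1.3855] v=[-0.2927]
Step 8: x=[1.4324] v=[0.1874]
First v>=0 after going negative at step 8, time=2.0000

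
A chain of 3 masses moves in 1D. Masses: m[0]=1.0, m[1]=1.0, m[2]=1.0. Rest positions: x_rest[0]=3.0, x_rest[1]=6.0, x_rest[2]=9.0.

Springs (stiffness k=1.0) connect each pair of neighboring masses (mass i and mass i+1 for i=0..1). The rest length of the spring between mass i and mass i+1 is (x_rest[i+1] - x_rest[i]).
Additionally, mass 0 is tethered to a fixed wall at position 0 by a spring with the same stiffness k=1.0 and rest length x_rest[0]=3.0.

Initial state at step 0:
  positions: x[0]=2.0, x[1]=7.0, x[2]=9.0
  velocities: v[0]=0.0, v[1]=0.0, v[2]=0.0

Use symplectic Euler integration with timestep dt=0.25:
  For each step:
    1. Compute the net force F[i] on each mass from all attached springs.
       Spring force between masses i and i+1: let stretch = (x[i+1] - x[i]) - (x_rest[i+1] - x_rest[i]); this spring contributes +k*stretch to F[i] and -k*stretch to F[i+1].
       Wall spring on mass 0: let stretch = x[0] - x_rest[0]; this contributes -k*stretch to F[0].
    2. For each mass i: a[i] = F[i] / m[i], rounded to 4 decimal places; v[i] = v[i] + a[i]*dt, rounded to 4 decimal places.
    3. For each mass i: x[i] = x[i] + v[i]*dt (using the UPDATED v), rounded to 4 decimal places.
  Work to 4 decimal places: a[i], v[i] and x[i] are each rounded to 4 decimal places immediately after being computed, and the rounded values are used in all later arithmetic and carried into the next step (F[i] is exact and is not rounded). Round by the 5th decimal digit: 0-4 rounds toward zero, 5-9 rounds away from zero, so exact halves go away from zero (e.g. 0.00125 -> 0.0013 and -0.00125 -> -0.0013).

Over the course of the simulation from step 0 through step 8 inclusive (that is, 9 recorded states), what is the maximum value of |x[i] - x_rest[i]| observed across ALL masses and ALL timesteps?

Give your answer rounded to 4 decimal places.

Answer: 1.0492

Derivation:
Step 0: x=[2.0000 7.0000 9.0000] v=[0.0000 0.0000 0.0000]
Step 1: x=[2.1875 6.8125 9.0625] v=[0.7500 -0.7500 0.2500]
Step 2: x=[2.5274 6.4766 9.1719] v=[1.3594 -1.3438 0.4375]
Step 3: x=[2.9561 6.0623 9.3003] v=[1.7149 -1.6573 0.5137]
Step 4: x=[3.3942 5.6562 9.4139] v=[1.7524 -1.6244 0.4542]
Step 5: x=[3.7616 5.3436 9.4801] v=[1.4694 -1.2505 0.2648]
Step 6: x=[3.9927 5.1906 9.4753] v=[0.9245 -0.6119 -0.0193]
Step 7: x=[4.0492 5.2306 9.3902] v=[0.2258 0.1598 -0.3405]
Step 8: x=[3.9264 5.4567 9.2326] v=[-0.4912 0.9044 -0.6304]
Max displacement = 1.0492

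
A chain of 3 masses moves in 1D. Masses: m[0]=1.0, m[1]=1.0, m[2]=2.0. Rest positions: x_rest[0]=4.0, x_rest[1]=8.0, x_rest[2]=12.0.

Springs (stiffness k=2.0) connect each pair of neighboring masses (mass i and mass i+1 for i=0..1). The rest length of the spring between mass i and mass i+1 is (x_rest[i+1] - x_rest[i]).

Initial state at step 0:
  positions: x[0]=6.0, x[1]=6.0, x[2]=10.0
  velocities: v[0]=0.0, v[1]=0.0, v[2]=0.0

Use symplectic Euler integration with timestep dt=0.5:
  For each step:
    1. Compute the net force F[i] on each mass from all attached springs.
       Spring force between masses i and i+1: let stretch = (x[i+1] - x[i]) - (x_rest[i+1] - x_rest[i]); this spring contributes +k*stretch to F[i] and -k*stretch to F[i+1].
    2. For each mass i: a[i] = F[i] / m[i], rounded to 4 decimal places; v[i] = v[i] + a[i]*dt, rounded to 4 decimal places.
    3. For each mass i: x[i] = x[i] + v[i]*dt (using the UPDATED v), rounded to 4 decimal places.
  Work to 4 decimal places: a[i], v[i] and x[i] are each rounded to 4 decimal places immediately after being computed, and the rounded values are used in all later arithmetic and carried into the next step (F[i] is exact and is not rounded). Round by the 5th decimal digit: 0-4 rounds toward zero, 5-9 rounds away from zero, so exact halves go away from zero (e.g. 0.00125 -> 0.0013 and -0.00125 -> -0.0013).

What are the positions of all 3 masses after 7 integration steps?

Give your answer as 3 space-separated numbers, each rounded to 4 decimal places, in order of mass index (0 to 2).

Step 0: x=[6.0000 6.0000 10.0000] v=[0.0000 0.0000 0.0000]
Step 1: x=[4.0000 8.0000 10.0000] v=[-4.0000 4.0000 0.0000]
Step 2: x=[2.0000 9.0000 10.5000] v=[-4.0000 2.0000 1.0000]
Step 3: x=[1.5000 7.2500 11.6250] v=[-1.0000 -3.5000 2.2500]
Step 4: x=[1.8750 4.8125 12.6563] v=[0.7500 -4.8750 2.0625]
Step 5: x=[1.7188 4.8282 12.7266] v=[-0.3125 0.0313 0.1406]
Step 6: x=[1.1173 7.2384 11.8223] v=[-1.2031 4.8203 -1.8086]
Step 7: x=[1.5763 8.8800 10.7720] v=[0.9180 3.2831 -2.1006]

Answer: 1.5763 8.8800 10.7720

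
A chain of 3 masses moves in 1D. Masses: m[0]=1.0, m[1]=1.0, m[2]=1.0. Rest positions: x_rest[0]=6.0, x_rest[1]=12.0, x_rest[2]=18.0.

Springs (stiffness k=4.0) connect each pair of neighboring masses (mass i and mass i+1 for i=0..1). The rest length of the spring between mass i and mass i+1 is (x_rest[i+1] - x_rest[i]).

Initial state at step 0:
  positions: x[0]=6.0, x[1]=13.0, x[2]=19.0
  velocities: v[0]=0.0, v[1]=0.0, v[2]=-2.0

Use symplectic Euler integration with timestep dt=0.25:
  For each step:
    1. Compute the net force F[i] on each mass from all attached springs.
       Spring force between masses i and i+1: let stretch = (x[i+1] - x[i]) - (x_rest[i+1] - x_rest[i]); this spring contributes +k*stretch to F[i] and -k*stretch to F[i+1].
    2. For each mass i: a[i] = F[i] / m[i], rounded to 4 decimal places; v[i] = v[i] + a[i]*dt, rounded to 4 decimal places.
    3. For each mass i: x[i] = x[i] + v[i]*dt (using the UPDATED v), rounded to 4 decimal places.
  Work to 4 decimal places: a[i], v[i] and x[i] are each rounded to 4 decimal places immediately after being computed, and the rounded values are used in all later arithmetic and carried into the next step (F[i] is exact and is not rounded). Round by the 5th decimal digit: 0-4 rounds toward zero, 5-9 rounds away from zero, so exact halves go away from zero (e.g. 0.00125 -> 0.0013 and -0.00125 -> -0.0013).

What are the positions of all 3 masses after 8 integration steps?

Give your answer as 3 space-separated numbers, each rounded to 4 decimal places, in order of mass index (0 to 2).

Step 0: x=[6.0000 13.0000 19.0000] v=[0.0000 0.0000 -2.0000]
Step 1: x=[6.2500 12.7500 18.5000] v=[1.0000 -1.0000 -2.0000]
Step 2: x=[6.6250 12.3125 18.0625] v=[1.5000 -1.7500 -1.7500]
Step 3: x=[6.9219 11.8906 17.6875] v=[1.1875 -1.6875 -1.5000]
Step 4: x=[6.9610 11.6758 17.3633] v=[0.1562 -0.8593 -1.2969]
Step 5: x=[6.6788 11.7042 17.1172] v=[-1.1290 0.1134 -0.9844]
Step 6: x=[6.1529 11.8295 17.0179] v=[-2.1036 0.5010 -0.3974]
Step 7: x=[5.5462 11.8327 17.1215] v=[-2.4270 0.0128 0.4142]
Step 8: x=[5.0111 11.5865 17.4029] v=[-2.1405 -0.9849 1.1254]

Answer: 5.0111 11.5865 17.4029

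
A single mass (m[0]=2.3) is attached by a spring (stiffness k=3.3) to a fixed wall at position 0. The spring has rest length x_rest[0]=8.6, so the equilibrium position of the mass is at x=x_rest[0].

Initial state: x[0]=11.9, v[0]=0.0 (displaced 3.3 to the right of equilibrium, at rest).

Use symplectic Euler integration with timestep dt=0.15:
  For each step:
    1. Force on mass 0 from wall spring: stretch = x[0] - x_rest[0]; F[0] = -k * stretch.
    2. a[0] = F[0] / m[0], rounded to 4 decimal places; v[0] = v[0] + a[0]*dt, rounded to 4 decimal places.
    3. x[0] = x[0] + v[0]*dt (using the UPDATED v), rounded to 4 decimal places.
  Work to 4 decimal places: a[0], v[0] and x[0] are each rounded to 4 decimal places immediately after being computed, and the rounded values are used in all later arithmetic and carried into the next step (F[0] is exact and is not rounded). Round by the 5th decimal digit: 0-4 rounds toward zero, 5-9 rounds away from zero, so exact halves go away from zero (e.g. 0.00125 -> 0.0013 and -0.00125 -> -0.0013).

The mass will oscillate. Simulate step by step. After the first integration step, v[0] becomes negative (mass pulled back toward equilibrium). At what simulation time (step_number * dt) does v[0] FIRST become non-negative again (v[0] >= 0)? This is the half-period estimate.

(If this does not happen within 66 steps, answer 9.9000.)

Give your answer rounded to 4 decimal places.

Step 0: x=[11.9000] v=[0.0000]
Step 1: x=[11.7935] v=[-0.7102]
Step 2: x=[11.5839] v=[-1.3975]
Step 3: x=[11.2779] v=[-2.0397]
Step 4: x=[10.8855] v=[-2.6160]
Step 5: x=[10.4193] v=[-3.1079]
Step 6: x=[9.8944] v=[-3.4994]
Step 7: x=[9.3277] v=[-3.7780]
Step 8: x=[8.7375] v=[-3.9346]
Step 9: x=[8.1429] v=[-3.9642]
Step 10: x=[7.5630] v=[-3.8658]
Step 11: x=[7.0166] v=[-3.6426]
Step 12: x=[6.5213] v=[-3.3018]
Step 13: x=[6.0931] v=[-2.8544]
Step 14: x=[5.7459] v=[-2.3149]
Step 15: x=[5.4908] v=[-1.7007]
Step 16: x=[5.3361] v=[-1.0316]
Step 17: x=[5.2867] v=[-0.3292]
Step 18: x=[5.3443] v=[0.3839]
First v>=0 after going negative at step 18, time=2.7000

Answer: 2.7000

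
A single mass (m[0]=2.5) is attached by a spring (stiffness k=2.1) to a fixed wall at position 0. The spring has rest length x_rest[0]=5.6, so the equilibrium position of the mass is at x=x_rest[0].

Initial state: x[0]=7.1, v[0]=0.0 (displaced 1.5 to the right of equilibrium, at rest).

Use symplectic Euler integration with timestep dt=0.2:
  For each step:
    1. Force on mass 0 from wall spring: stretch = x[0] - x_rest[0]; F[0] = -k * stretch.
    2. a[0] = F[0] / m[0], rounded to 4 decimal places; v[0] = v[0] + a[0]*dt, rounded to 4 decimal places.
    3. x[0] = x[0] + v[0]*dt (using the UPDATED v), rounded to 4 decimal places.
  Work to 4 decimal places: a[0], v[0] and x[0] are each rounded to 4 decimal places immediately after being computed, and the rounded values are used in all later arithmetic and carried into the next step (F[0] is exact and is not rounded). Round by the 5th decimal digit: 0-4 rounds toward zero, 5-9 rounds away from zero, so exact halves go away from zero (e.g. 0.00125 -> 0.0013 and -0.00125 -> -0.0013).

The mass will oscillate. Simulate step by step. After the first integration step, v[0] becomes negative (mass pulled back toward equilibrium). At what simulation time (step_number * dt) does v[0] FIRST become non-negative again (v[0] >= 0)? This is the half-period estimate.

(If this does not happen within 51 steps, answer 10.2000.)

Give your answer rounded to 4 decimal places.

Step 0: x=[7.1000] v=[0.0000]
Step 1: x=[7.0496] v=[-0.2520]
Step 2: x=[6.9505] v=[-0.4955]
Step 3: x=[6.8060] v=[-0.7224]
Step 4: x=[6.6210] v=[-0.9250]
Step 5: x=[6.4017] v=[-1.0965]
Step 6: x=[6.1555] v=[-1.2312]
Step 7: x=[5.8906] v=[-1.3245]
Step 8: x=[5.6159] v=[-1.3733]
Step 9: x=[5.3407] v=[-1.3760]
Step 10: x=[5.0742] v=[-1.3324]
Step 11: x=[4.8254] v=[-1.2441]
Step 12: x=[4.6026] v=[-1.1140]
Step 13: x=[4.4133] v=[-0.9464]
Step 14: x=[4.2639] v=[-0.7470]
Step 15: x=[4.1594] v=[-0.5225]
Step 16: x=[4.1033] v=[-0.2805]
Step 17: x=[4.0975] v=[-0.0291]
Step 18: x=[4.1422] v=[0.2233]
First v>=0 after going negative at step 18, time=3.6000

Answer: 3.6000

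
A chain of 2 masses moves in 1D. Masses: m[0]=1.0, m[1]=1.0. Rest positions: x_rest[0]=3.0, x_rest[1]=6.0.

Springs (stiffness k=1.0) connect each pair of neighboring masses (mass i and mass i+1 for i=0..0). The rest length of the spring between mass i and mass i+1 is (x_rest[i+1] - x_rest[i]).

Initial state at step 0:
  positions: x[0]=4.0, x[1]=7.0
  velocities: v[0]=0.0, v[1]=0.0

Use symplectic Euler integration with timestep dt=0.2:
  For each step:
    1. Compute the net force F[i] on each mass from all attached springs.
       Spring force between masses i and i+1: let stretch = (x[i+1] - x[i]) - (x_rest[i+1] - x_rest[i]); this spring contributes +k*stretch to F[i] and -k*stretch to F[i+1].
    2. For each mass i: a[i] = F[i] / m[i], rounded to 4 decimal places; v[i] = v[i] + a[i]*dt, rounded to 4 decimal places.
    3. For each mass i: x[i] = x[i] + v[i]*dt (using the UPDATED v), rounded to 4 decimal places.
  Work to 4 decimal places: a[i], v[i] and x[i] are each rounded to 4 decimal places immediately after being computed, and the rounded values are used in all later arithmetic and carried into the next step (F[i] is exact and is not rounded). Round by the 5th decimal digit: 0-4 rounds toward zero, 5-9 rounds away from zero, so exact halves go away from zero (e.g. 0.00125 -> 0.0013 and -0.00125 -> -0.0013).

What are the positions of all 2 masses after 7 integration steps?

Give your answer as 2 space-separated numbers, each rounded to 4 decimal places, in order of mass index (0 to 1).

Step 0: x=[4.0000 7.0000] v=[0.0000 0.0000]
Step 1: x=[4.0000 7.0000] v=[0.0000 0.0000]
Step 2: x=[4.0000 7.0000] v=[0.0000 0.0000]
Step 3: x=[4.0000 7.0000] v=[0.0000 0.0000]
Step 4: x=[4.0000 7.0000] v=[0.0000 0.0000]
Step 5: x=[4.0000 7.0000] v=[0.0000 0.0000]
Step 6: x=[4.0000 7.0000] v=[0.0000 0.0000]
Step 7: x=[4.0000 7.0000] v=[0.0000 0.0000]

Answer: 4.0000 7.0000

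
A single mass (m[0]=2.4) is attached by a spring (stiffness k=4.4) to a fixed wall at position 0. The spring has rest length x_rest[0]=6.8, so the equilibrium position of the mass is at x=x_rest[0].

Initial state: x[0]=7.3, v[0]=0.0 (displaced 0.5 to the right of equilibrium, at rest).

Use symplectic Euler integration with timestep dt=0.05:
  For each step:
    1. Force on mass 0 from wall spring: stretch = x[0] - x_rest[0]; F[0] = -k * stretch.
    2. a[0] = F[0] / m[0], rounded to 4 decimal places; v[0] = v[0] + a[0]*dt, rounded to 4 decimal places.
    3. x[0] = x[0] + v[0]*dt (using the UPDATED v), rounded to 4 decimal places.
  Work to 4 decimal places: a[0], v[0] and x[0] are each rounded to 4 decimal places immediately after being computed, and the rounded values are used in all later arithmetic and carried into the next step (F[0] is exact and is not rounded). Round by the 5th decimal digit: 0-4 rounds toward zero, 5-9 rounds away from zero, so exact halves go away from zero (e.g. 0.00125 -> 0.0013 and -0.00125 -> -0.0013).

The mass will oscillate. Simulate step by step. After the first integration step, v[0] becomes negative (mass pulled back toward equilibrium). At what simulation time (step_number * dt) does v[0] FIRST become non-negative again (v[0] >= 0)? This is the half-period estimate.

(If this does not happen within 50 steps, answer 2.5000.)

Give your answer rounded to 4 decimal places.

Answer: 2.3500

Derivation:
Step 0: x=[7.3000] v=[0.0000]
Step 1: x=[7.2977] v=[-0.0458]
Step 2: x=[7.2931] v=[-0.0914]
Step 3: x=[7.2863] v=[-0.1366]
Step 4: x=[7.2772] v=[-0.1812]
Step 5: x=[7.2660] v=[-0.2249]
Step 6: x=[7.2526] v=[-0.2676]
Step 7: x=[7.2371] v=[-0.3091]
Step 8: x=[7.2196] v=[-0.3492]
Step 9: x=[7.2002] v=[-0.3877]
Step 10: x=[7.1790] v=[-0.4244]
Step 11: x=[7.1560] v=[-0.4591]
Step 12: x=[7.1314] v=[-0.4917]
Step 13: x=[7.1053] v=[-0.5221]
Step 14: x=[7.0778] v=[-0.5501]
Step 15: x=[7.0490] v=[-0.5756]
Step 16: x=[7.0191] v=[-0.5984]
Step 17: x=[6.9882] v=[-0.6185]
Step 18: x=[6.9564] v=[-0.6358]
Step 19: x=[6.9239] v=[-0.6501]
Step 20: x=[6.8908] v=[-0.6615]
Step 21: x=[6.8573] v=[-0.6698]
Step 22: x=[6.8235] v=[-0.6751]
Step 23: x=[6.7896] v=[-0.6773]
Step 24: x=[6.7558] v=[-0.6763]
Step 25: x=[6.7222] v=[-0.6723]
Step 26: x=[6.6889] v=[-0.6652]
Step 27: x=[6.6562] v=[-0.6550]
Step 28: x=[6.6241] v=[-0.6418]
Step 29: x=[6.5928] v=[-0.6257]
Step 30: x=[6.5625] v=[-0.6067]
Step 31: x=[6.5333] v=[-0.5849]
Step 32: x=[6.5053] v=[-0.5605]
Step 33: x=[6.4786] v=[-0.5335]
Step 34: x=[6.4534] v=[-0.5040]
Step 35: x=[6.4298] v=[-0.4722]
Step 36: x=[6.4079] v=[-0.4383]
Step 37: x=[6.3878] v=[-0.4024]
Step 38: x=[6.3696] v=[-0.3646]
Step 39: x=[6.3533] v=[-0.3251]
Step 40: x=[6.3391] v=[-0.2842]
Step 41: x=[6.3270] v=[-0.2420]
Step 42: x=[6.3171] v=[-0.1986]
Step 43: x=[6.3094] v=[-0.1543]
Step 44: x=[6.3039] v=[-0.1093]
Step 45: x=[6.3007] v=[-0.0638]
Step 46: x=[6.2998] v=[-0.0180]
Step 47: x=[6.3012] v=[0.0279]
First v>=0 after going negative at step 47, time=2.3500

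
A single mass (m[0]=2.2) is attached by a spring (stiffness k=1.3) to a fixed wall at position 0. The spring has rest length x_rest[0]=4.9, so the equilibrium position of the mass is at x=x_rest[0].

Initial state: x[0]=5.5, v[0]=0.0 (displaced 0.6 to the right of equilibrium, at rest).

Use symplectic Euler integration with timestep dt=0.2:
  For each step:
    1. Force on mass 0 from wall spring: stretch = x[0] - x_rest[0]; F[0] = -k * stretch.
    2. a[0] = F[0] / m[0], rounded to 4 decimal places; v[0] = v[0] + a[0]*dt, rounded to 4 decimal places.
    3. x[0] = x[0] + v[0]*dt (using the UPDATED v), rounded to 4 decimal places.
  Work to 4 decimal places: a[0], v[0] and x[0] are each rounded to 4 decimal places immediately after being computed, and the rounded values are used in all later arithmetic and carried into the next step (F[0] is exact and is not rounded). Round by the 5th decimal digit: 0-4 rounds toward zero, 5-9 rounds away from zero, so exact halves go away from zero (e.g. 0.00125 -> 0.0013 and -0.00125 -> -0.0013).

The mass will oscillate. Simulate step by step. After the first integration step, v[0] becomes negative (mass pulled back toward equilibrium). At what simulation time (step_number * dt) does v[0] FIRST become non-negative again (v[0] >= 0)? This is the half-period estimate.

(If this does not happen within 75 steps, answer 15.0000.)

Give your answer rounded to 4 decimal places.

Step 0: x=[5.5000] v=[0.0000]
Step 1: x=[5.4858] v=[-0.0709]
Step 2: x=[5.4578] v=[-0.1401]
Step 3: x=[5.4166] v=[-0.2060]
Step 4: x=[5.3632] v=[-0.2671]
Step 5: x=[5.2988] v=[-0.3218]
Step 6: x=[5.2250] v=[-0.3689]
Step 7: x=[5.1435] v=[-0.4073]
Step 8: x=[5.0563] v=[-0.4361]
Step 9: x=[4.9654] v=[-0.4546]
Step 10: x=[4.8729] v=[-0.4623]
Step 11: x=[4.7811] v=[-0.4591]
Step 12: x=[4.6921] v=[-0.4450]
Step 13: x=[4.6080] v=[-0.4204]
Step 14: x=[4.5308] v=[-0.3859]
Step 15: x=[4.4623] v=[-0.3423]
Step 16: x=[4.4042] v=[-0.2906]
Step 17: x=[4.3578] v=[-0.2320]
Step 18: x=[4.3242] v=[-0.1679]
Step 19: x=[4.3042] v=[-0.0999]
Step 20: x=[4.2983] v=[-0.0295]
Step 21: x=[4.3066] v=[0.0416]
First v>=0 after going negative at step 21, time=4.2000

Answer: 4.2000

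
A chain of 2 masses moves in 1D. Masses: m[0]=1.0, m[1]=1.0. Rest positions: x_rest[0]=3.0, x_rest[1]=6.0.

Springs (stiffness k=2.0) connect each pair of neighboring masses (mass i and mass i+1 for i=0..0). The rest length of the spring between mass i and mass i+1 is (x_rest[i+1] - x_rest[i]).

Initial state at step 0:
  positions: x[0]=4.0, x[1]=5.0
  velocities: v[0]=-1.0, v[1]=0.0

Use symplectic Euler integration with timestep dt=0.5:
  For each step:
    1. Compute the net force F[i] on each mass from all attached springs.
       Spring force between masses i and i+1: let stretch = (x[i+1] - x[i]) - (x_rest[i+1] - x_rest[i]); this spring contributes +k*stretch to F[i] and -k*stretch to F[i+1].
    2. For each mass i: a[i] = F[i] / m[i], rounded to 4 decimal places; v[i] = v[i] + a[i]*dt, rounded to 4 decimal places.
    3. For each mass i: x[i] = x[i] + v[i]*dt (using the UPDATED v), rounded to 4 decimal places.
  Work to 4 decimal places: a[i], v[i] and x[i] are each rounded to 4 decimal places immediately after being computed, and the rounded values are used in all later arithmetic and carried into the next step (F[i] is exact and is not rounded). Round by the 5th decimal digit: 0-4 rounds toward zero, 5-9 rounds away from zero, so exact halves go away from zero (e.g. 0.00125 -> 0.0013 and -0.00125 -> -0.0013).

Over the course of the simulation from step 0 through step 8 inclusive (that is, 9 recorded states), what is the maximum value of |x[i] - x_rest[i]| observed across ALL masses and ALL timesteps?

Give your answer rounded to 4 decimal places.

Answer: 3.2500

Derivation:
Step 0: x=[4.0000 5.0000] v=[-1.0000 0.0000]
Step 1: x=[2.5000 6.0000] v=[-3.0000 2.0000]
Step 2: x=[1.2500 6.7500] v=[-2.5000 1.5000]
Step 3: x=[1.2500 6.2500] v=[0.0000 -1.0000]
Step 4: x=[2.2500 4.7500] v=[2.0000 -3.0000]
Step 5: x=[3.0000 3.5000] v=[1.5000 -2.5000]
Step 6: x=[2.5000 3.5000] v=[-1.0000 0.0000]
Step 7: x=[1.0000 4.5000] v=[-3.0000 2.0000]
Step 8: x=[-0.2500 5.2500] v=[-2.5000 1.5000]
Max displacement = 3.2500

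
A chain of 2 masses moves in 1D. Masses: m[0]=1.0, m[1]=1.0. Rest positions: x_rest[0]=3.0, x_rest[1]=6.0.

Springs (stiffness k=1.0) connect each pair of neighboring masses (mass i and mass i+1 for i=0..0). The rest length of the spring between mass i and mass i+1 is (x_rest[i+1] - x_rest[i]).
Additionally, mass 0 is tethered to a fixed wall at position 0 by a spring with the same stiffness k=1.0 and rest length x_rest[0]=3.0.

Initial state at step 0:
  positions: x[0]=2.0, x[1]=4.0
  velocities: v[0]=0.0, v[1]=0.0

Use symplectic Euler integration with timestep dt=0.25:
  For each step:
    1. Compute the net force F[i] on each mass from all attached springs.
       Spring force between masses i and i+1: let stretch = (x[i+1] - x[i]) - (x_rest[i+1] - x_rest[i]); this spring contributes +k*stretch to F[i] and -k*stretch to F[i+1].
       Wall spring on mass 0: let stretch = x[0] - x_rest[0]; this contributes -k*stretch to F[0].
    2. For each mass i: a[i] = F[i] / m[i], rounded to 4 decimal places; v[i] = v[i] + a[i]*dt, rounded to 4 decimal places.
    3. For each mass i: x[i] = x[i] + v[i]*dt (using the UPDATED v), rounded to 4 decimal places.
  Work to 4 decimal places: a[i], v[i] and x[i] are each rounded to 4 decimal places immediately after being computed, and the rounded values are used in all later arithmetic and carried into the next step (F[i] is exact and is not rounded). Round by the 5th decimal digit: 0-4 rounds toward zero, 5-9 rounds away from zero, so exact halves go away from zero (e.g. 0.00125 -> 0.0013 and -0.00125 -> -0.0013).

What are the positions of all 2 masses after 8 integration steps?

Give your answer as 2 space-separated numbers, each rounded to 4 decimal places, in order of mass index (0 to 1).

Step 0: x=[2.0000 4.0000] v=[0.0000 0.0000]
Step 1: x=[2.0000 4.0625] v=[0.0000 0.2500]
Step 2: x=[2.0039 4.1836] v=[0.0156 0.4844]
Step 3: x=[2.0188 4.3560] v=[0.0596 0.6895]
Step 4: x=[2.0536 4.5698] v=[0.1392 0.8552]
Step 5: x=[2.1173 4.8139] v=[0.2549 0.9762]
Step 6: x=[2.2172 5.0769] v=[0.3997 1.0521]
Step 7: x=[2.3573 5.3487] v=[0.5603 1.0872]
Step 8: x=[2.5370 5.6211] v=[0.7188 1.0894]

Answer: 2.5370 5.6211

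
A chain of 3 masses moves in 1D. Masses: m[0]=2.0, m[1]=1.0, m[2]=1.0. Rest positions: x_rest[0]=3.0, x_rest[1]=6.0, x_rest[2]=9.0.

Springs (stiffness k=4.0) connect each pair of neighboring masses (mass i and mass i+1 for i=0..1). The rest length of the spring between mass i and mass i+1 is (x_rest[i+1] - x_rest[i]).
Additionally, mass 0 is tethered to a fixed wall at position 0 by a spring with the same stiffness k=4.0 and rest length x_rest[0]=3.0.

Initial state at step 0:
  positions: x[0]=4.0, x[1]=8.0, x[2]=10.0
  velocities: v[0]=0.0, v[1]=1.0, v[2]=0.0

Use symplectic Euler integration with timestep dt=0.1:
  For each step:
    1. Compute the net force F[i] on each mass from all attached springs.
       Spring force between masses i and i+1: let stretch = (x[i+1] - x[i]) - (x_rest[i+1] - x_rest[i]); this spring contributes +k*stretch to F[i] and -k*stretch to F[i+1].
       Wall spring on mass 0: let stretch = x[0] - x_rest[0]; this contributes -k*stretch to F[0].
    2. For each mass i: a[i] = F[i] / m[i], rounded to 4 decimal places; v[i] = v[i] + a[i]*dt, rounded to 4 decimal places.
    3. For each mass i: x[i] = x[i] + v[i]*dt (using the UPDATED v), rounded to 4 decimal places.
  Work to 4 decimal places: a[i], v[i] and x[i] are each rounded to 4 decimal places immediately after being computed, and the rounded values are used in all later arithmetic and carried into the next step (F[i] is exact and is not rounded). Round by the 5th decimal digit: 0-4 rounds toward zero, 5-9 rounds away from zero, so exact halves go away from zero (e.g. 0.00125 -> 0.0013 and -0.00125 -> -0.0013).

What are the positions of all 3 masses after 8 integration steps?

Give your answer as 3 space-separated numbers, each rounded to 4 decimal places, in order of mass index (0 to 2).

Answer: 3.8708 6.7524 10.8741

Derivation:
Step 0: x=[4.0000 8.0000 10.0000] v=[0.0000 1.0000 0.0000]
Step 1: x=[4.0000 8.0200 10.0400] v=[0.0000 0.2000 0.4000]
Step 2: x=[4.0004 7.9600 10.1192] v=[0.0040 -0.6000 0.7920]
Step 3: x=[4.0000 7.8280 10.2320] v=[-0.0042 -1.3202 1.1283]
Step 4: x=[3.9961 7.6390 10.3687] v=[-0.0386 -1.8898 1.3667]
Step 5: x=[3.9852 7.4135 10.5162] v=[-0.1092 -2.2551 1.4748]
Step 6: x=[3.9631 7.1750 10.6596] v=[-0.2206 -2.3853 1.4337]
Step 7: x=[3.9260 6.9474 10.7836] v=[-0.3708 -2.2762 1.2399]
Step 8: x=[3.8708 6.7524 10.8741] v=[-0.5517 -1.9503 0.9054]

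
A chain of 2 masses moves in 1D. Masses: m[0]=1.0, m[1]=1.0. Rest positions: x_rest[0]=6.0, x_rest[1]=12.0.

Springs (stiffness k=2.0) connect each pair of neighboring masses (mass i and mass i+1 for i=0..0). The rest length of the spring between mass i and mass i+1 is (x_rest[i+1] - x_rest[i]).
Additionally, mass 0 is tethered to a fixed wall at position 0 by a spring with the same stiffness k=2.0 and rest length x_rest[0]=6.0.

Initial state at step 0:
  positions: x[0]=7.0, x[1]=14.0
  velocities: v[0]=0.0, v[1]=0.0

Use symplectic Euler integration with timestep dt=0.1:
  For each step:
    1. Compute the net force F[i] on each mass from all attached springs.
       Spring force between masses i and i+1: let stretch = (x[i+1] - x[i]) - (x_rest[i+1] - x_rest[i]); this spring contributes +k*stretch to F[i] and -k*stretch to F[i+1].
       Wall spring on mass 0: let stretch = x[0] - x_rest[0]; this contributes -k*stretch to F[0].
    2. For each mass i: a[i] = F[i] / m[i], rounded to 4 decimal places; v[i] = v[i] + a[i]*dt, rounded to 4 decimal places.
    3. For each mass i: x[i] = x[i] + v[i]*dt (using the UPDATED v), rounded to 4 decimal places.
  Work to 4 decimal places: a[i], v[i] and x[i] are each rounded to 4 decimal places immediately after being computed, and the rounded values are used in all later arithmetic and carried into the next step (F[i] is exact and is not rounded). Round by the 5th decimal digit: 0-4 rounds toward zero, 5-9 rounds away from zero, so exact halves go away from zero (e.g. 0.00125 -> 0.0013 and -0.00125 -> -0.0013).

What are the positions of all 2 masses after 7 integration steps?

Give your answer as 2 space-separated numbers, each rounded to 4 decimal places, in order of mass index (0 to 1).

Answer: 6.9544 13.4872

Derivation:
Step 0: x=[7.0000 14.0000] v=[0.0000 0.0000]
Step 1: x=[7.0000 13.9800] v=[0.0000 -0.2000]
Step 2: x=[6.9996 13.9404] v=[-0.0040 -0.3960]
Step 3: x=[6.9980 13.8820] v=[-0.0158 -0.5842]
Step 4: x=[6.9941 13.8059] v=[-0.0386 -0.7610]
Step 5: x=[6.9866 13.7136] v=[-0.0751 -0.9234]
Step 6: x=[6.9739 13.6067] v=[-0.1270 -1.0688]
Step 7: x=[6.9544 13.4872] v=[-0.1952 -1.1954]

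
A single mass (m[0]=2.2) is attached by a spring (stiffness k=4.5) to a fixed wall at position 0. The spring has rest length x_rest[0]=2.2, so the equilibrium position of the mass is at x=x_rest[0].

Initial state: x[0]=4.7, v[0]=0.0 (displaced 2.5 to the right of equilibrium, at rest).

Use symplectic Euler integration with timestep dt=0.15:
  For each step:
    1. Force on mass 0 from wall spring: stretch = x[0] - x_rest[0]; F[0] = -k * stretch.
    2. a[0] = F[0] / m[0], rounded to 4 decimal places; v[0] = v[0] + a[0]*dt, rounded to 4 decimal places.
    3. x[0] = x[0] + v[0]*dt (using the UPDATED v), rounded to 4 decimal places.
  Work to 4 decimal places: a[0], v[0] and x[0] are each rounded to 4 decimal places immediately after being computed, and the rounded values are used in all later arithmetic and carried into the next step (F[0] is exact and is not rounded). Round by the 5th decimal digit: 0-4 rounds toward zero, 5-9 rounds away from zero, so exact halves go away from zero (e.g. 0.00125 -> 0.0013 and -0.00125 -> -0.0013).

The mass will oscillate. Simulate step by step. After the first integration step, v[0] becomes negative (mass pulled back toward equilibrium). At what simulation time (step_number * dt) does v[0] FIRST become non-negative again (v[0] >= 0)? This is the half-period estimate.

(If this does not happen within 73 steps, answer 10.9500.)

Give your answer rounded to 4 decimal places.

Answer: 2.2500

Derivation:
Step 0: x=[4.7000] v=[0.0000]
Step 1: x=[4.5850] v=[-0.7670]
Step 2: x=[4.3602] v=[-1.4988]
Step 3: x=[4.0360] v=[-2.1616]
Step 4: x=[3.6273] v=[-2.7249]
Step 5: x=[3.1529] v=[-3.1628]
Step 6: x=[2.6346] v=[-3.4552]
Step 7: x=[2.0963] v=[-3.5886]
Step 8: x=[1.5628] v=[-3.5568]
Step 9: x=[1.0586] v=[-3.3613]
Step 10: x=[0.6069] v=[-3.0111]
Step 11: x=[0.2286] v=[-2.5223]
Step 12: x=[-0.0590] v=[-1.9174]
Step 13: x=[-0.2426] v=[-1.2243]
Step 14: x=[-0.3138] v=[-0.4749]
Step 15: x=[-0.2693] v=[0.2964]
First v>=0 after going negative at step 15, time=2.2500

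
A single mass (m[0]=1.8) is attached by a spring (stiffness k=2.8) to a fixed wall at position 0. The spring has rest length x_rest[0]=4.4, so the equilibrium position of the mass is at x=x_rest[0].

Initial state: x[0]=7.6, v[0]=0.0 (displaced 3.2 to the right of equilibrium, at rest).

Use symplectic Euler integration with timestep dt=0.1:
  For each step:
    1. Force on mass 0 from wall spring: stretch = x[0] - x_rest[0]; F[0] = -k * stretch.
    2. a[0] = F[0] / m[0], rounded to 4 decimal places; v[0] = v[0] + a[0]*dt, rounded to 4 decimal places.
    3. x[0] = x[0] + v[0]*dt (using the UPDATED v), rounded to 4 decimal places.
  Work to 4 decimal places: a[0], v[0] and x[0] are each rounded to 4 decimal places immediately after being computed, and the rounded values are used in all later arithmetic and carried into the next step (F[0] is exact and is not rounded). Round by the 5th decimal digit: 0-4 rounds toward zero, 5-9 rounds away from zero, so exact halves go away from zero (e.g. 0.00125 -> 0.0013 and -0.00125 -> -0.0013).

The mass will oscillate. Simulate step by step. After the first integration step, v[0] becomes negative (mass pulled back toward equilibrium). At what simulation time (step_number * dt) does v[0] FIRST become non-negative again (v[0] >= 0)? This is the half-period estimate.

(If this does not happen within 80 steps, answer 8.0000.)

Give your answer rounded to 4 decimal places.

Step 0: x=[7.6000] v=[0.0000]
Step 1: x=[7.5502] v=[-0.4978]
Step 2: x=[7.4514] v=[-0.9878]
Step 3: x=[7.3052] v=[-1.4625]
Step 4: x=[7.1138] v=[-1.9144]
Step 5: x=[6.8801] v=[-2.3366]
Step 6: x=[6.6079] v=[-2.7224]
Step 7: x=[6.3013] v=[-3.0659]
Step 8: x=[5.9651] v=[-3.3617]
Step 9: x=[5.6046] v=[-3.6052]
Step 10: x=[5.2253] v=[-3.7926]
Step 11: x=[4.8332] v=[-3.9210]
Step 12: x=[4.4344] v=[-3.9884]
Step 13: x=[4.0350] v=[-3.9938]
Step 14: x=[3.6413] v=[-3.9370]
Step 15: x=[3.2594] v=[-3.8190]
Step 16: x=[2.8952] v=[-3.6416]
Step 17: x=[2.5545] v=[-3.4075]
Step 18: x=[2.2425] v=[-3.1204]
Step 19: x=[1.9640] v=[-2.7848]
Step 20: x=[1.7234] v=[-2.4059]
Step 21: x=[1.5245] v=[-1.9895]
Step 22: x=[1.3703] v=[-1.5422]
Step 23: x=[1.2632] v=[-1.0709]
Step 24: x=[1.2049] v=[-0.5830]
Step 25: x=[1.1963] v=[-0.0860]
Step 26: x=[1.2375] v=[0.4124]
First v>=0 after going negative at step 26, time=2.6000

Answer: 2.6000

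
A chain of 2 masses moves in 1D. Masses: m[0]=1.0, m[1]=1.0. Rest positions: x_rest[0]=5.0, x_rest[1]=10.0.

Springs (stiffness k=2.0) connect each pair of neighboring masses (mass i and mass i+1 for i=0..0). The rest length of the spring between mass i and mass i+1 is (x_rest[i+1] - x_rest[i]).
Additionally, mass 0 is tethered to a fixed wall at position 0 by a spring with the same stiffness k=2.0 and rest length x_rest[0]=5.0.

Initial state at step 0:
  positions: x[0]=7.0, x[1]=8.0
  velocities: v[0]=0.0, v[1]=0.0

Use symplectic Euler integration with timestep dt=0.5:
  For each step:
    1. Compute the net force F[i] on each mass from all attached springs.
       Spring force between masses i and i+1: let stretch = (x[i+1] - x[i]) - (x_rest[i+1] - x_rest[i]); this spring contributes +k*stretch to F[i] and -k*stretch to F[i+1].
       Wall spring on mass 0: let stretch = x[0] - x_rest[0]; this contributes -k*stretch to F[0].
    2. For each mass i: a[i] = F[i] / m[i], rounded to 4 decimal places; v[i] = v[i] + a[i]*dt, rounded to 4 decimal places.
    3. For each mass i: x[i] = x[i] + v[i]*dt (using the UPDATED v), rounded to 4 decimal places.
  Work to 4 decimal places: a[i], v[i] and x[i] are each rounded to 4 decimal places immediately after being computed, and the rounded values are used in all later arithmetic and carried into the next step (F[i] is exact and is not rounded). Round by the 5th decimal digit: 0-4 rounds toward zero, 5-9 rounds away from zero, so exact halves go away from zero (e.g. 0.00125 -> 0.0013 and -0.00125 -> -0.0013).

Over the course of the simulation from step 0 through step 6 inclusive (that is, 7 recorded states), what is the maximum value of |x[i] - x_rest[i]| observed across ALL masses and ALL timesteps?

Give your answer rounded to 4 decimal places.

Answer: 3.0000

Derivation:
Step 0: x=[7.0000 8.0000] v=[0.0000 0.0000]
Step 1: x=[4.0000 10.0000] v=[-6.0000 4.0000]
Step 2: x=[2.0000 11.5000] v=[-4.0000 3.0000]
Step 3: x=[3.7500 10.7500] v=[3.5000 -1.5000]
Step 4: x=[7.1250 9.0000] v=[6.7500 -3.5000]
Step 5: x=[7.8750 8.8125] v=[1.5000 -0.3750]
Step 6: x=[5.1563 10.6563] v=[-5.4375 3.6875]
Max displacement = 3.0000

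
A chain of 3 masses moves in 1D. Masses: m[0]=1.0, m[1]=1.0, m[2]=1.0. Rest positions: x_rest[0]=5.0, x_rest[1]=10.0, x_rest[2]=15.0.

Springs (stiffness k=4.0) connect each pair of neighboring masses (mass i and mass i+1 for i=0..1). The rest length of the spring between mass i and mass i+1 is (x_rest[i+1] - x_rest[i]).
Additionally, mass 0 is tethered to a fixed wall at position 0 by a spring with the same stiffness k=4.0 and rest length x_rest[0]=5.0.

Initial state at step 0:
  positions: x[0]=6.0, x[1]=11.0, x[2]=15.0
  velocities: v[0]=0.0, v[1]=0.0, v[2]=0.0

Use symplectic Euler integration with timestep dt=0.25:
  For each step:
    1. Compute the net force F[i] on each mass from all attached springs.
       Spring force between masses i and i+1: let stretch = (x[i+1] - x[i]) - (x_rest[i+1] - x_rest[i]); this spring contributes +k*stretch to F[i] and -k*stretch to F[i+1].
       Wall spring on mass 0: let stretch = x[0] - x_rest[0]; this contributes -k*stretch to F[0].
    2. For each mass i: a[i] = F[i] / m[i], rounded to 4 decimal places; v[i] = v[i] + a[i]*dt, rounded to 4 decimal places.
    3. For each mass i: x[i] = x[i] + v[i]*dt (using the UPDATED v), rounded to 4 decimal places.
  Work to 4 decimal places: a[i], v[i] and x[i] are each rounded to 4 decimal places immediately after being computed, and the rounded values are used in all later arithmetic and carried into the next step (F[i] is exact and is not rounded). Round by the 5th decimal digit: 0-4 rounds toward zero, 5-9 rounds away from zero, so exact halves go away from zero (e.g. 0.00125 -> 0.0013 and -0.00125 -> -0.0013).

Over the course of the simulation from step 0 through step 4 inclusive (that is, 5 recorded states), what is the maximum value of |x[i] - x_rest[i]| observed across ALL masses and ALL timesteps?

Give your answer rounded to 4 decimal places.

Step 0: x=[6.0000 11.0000 15.0000] v=[0.0000 0.0000 0.0000]
Step 1: x=[5.7500 10.7500 15.2500] v=[-1.0000 -1.0000 1.0000]
Step 2: x=[5.3125 10.3750 15.6250] v=[-1.7500 -1.5000 1.5000]
Step 3: x=[4.8125 10.0469 15.9375] v=[-2.0000 -1.3125 1.2500]
Step 4: x=[4.4180 9.8828 16.0274] v=[-1.5781 -0.6563 0.3594]
Max displacement = 1.0274

Answer: 1.0274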